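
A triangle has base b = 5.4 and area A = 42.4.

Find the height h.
A = ½·b·h  ⇒  h = 2A/b = 2·42.4/5.4 = 84.8/5.4 ≈ 15.7037

h = 15.7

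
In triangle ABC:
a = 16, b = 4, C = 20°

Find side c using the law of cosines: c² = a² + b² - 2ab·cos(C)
c² = 16² + 4² − 2·16·4·cos(20°)
cos(20°) ≈ 0.939693
c² ≈ 256 + 16 − 128·(0.939693) ≈ 272 − 120.281 ≈ 151.719
c ≈ √151.719 ≈ 12.3174

c = 12.32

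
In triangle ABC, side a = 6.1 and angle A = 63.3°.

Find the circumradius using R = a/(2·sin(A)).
R = a/(2·sin(A)) = 6.1/(2·sin(63.3°))
sin(63.3°) ≈ 0.893371
R ≈ 6.1/(2·0.893371) = 6.1/1.78674 ≈ 3.41403

R = 3.414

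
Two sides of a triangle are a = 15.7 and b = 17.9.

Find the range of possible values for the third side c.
Triangle inequality: |a − b| < c < a + b
|a − b| = |15.7 − 17.9| = 2.2
a + b = 15.7 + 17.9 = 33.6

2.2 < c < 33.6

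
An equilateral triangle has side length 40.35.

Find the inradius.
r = Area/s with s the semi-perimeter.
Area = (√3/4)·40.35² = (√3/4)·1628.1225 ≈ 0.433013·1628.1225 ≈ 704.998
s = 3·40.35/2 = 60.525
r ≈ 704.998/60.525 ≈ 11.648
(Equivalently r = side/(2√3) = 40.35/3.4641 ≈ 11.648.)

r = 11.65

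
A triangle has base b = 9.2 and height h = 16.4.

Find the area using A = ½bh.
A = ½·b·h = ½·9.2·16.4 = ½·150.88 = 75.44

Area = 75.44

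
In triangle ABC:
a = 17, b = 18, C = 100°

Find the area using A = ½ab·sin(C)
A = ½·a·b·sin(C) = ½·17·18·sin(100°)
sin(100°) ≈ 0.984808
A ≈ ½·306·0.984808 = 153·0.984808 ≈ 150.676

Area = 150.7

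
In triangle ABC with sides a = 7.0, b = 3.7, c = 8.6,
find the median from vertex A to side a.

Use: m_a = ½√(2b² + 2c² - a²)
m_a = ½√(2·3.7² + 2·8.6² − 7.0²) = ½√(2·13.69 + 2·73.96 − 49) = ½√(27.38 + 147.92 − 49) = ½√126.3
√126.3 ≈ 11.2383, so m_a ≈ 5.61916

m_a = 5.619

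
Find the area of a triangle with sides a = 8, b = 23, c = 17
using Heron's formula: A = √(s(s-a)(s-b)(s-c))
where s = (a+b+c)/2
s = (8 + 23 + 17)/2 = 48/2 = 24
s − a = 16, s − b = 1, s − c = 7
s(s−a)(s−b)(s−c) = 24·16·1·7 = 2688
Area = √2688 ≈ 51.8459

s = 24.0, Area = 51.85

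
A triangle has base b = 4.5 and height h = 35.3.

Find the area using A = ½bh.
A = ½·b·h = ½·4.5·35.3 = ½·158.85 = 79.425

Area = 79.425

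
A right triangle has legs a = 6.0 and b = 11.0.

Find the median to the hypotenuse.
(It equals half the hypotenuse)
Hypotenuse c = √(a² + b²) = √(36 + 121) = √157 ≈ 12.53
Median to hypotenuse = c/2 ≈ 12.53/2 ≈ 6.26498

Median = 6.265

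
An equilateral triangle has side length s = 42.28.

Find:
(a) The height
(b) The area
(a) The height splits the triangle into two 30-60-90 halves: h = s·√3/2 = 42.28·1.73205/2 ≈ 73.2311/2 ≈ 36.6156
(b) Area = (√3/4)·s² = (√3/4)·42.28² = (√3/4)·1787.5984 ≈ 0.433013·1787.5984 ≈ 774.053

Height = 36.62, Area = 774.1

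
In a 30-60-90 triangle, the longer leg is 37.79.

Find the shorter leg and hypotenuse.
In a 30-60-90 triangle the sides are in ratio 1 : √3 : 2, so short leg = long leg/√3 and hypotenuse = 2·(short leg).
Short leg = 37.79/√3 ≈ 37.79/1.73205 ≈ 21.8181
Hypotenuse = 2·21.8181 ≈ 43.6361

Short leg = 21.82, Hypotenuse = 43.64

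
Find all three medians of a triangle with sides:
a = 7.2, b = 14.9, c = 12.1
Median formula: m_a = ½√(2b² + 2c² − a²) (and cyclically). a² = 51.84, b² = 222.01, c² = 146.41.
m_a = ½√(2·222.01 + 2·146.41 − 51.84) = ½√685 ≈ ½·26.1725 ≈ 13.0863
m_b = ½√(2·51.84 + 2·146.41 − 222.01) = ½√174.49 ≈ ½·13.2095 ≈ 6.60473
m_c = ½√(2·51.84 + 2·222.01 − 146.41) = ½√401.29 ≈ ½·20.0322 ≈ 10.0161

m_a = 13.09, m_b = 6.605, m_c = 10.02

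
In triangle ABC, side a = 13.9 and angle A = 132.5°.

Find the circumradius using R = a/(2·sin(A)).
R = a/(2·sin(A)) = 13.9/(2·sin(132.5°))
sin(132.5°) ≈ 0.737277
R ≈ 13.9/(2·0.737277) = 13.9/1.47455 ≈ 9.42657

R = 9.427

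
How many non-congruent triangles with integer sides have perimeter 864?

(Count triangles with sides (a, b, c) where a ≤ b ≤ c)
Let a ≤ b ≤ c with a + b + c = 864. The only binding inequality is a + b > c, i.e. 864 − c > c, so c < 864/2; and c ≥ 864/3 since c is the largest side.
So 288 ≤ c ≤ 431. For each c, b runs from ⌈(864 − c)/2⌉ up to c (then a = 864 − b − c satisfies 1 ≤ a ≤ b automatically), giving c − ⌈(864 − c)/2⌉ + 1 choices.
Summing over c: 1 + 2 + 4 + 5 + … + 214 + 215  (144 terms, c = 288, …, 431) = 15552
Check (closed form: nearest integer to p²/48 for even p, (p+3)²/48 for odd p): 864²/48 = 746496/48 ≈ 15552.00 → 15552

15552 triangles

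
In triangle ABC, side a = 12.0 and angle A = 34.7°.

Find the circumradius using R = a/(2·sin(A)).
R = a/(2·sin(A)) = 12.0/(2·sin(34.7°))
sin(34.7°) ≈ 0.56928
R ≈ 12.0/(2·0.56928) = 12.0/1.13856 ≈ 10.5396

R = 10.54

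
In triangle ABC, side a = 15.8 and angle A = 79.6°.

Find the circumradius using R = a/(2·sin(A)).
R = a/(2·sin(A)) = 15.8/(2·sin(79.6°))
sin(79.6°) ≈ 0.983571
R ≈ 15.8/(2·0.983571) = 15.8/1.96714 ≈ 8.03195

R = 8.032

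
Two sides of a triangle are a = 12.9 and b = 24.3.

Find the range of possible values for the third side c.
Triangle inequality: |a − b| < c < a + b
|a − b| = |12.9 − 24.3| = 11.4
a + b = 12.9 + 24.3 = 37.2

11.4 < c < 37.2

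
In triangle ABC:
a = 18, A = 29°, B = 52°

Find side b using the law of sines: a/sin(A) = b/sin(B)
a/sin(A) = b/sin(B)  ⇒  b = a·sin(B)/sin(A) = 18·sin(52°)/sin(29°)
sin(52°) ≈ 0.788011, sin(29°) ≈ 0.48481
b ≈ 18·0.788011/0.48481 ≈ 14.1842/0.48481 ≈ 29.2572

b = 29.26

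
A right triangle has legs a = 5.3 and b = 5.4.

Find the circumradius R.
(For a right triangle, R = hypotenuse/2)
Hypotenuse c = √(a² + b²) = √(28.09 + 29.16) = √57.25 ≈ 7.56637
R = c/2 ≈ 7.56637/2 ≈ 3.78319

R = 3.783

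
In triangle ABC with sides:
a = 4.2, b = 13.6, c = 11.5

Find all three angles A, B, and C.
Law of cosines for each angle (a² = 17.64, b² = 184.96, c² = 132.25):
cos(A) = (b² + c² − a²)/(2bc) = (184.96 + 132.25 − 17.64)/(2·13.6·11.5) = 299.57/312.8 ≈ 0.957705  ⇒  A ≈ 16.7235°
cos(B) = (a² + c² − b²)/(2ac) = (17.64 + 132.25 − 184.96)/(2·4.2·11.5) = -35.07/96.6 ≈ -0.363043  ⇒  B ≈ 111.287°
cos(C) = (a² + b² − c²)/(2ab) = (17.64 + 184.96 − 132.25)/(2·4.2·13.6) = 70.35/114.24 ≈ 0.615809  ⇒  C ≈ 51.9893°
Check: A + B + C ≈ 180°

A = 16.72°, B = 111.3°, C = 51.99°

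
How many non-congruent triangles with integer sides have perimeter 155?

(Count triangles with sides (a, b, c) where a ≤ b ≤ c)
Let a ≤ b ≤ c with a + b + c = 155. The only binding inequality is a + b > c, i.e. 155 − c > c, so c < 155/2; and c ≥ 155/3 since c is the largest side.
So 52 ≤ c ≤ 77. For each c, b runs from ⌈(155 − c)/2⌉ up to c (then a = 155 − b − c satisfies 1 ≤ a ≤ b automatically), giving c − ⌈(155 − c)/2⌉ + 1 choices.
Summing over c: 1 + 3 + 4 + 6 + … + 37 + 39  (26 terms, c = 52, …, 77) = 520
Check (closed form: nearest integer to p²/48 for even p, (p+3)²/48 for odd p): (155+3)²/48 = 158²/48 = 24964/48 ≈ 520.08 → 520

520 triangles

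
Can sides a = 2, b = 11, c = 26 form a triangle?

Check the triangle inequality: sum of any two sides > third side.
a + b vs c: 2 + 11 = 13 ≤ 26  ✗
a + c vs b: 2 + 26 = 28 > 11  ✓
b + c vs a: 11 + 26 = 37 > 2  ✓

No: 2 + 11 = 13 is not > 26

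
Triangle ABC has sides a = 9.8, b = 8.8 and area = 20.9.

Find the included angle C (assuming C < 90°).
Area = ½·a·b·sin(C)  ⇒  sin(C) = 2·Area/(a·b) = 2·20.9/(9.8·8.8) = 41.8/86.24 ≈ 0.484694
C = arcsin(0.484694) ≈ 28.9924° (taking the acute solution since C < 90°)

C = 28.99°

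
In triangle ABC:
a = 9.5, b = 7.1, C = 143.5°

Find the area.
Two sides and the included angle (SAS): A = ½·a·b·sin(C) = ½·9.5·7.1·sin(143.5°)
sin(143.5°) ≈ 0.594823
A ≈ ½·67.45·0.594823 = 33.725·0.594823 ≈ 20.0604

Area = 20.06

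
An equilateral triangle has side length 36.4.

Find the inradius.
r = Area/s with s the semi-perimeter.
Area = (√3/4)·36.4² = (√3/4)·1324.96 ≈ 0.433013·1324.96 ≈ 573.725
s = 3·36.4/2 = 54.6
r ≈ 573.725/54.6 ≈ 10.5078
(Equivalently r = side/(2√3) = 36.4/3.4641 ≈ 10.5078.)

r = 10.51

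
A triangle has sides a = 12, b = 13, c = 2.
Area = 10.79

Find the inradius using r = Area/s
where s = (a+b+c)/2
s = (12 + 13 + 2)/2 = 27/2 = 13.5
r = Area/s = 10.79/13.5 ≈ 0.799259

r = 0.7993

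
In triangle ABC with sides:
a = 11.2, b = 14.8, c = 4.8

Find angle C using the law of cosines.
c² = a² + b² − 2ab·cos(C)  ⇒  cos(C) = (a² + b² − c²)/(2ab)
cos(C) = (11.2² + 14.8² − 4.8²)/(2·11.2·14.8) = (125.44 + 219.04 − 23.04)/331.52 = 321.44/331.52 ≈ 0.969595
C = arccos(0.969595) ≈ 14.1651°

C = 14.17°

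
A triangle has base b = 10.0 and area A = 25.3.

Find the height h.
A = ½·b·h  ⇒  h = 2A/b = 2·25.3/10.0 = 50.6/10.0 ≈ 5.06

h = 5.06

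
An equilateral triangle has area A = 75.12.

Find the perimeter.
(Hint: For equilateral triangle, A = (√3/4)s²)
A = (√3/4)s²  ⇒  s² = 4A/√3 = 4·75.12/√3 = 300.48/1.73205 ≈ 173.482
s ≈ √173.482 ≈ 13.1713
Perimeter = 3s ≈ 3·13.1713 ≈ 39.5138

Perimeter = 39.51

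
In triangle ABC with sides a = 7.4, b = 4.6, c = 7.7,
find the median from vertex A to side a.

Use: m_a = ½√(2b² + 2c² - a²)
m_a = ½√(2·4.6² + 2·7.7² − 7.4²) = ½√(2·21.16 + 2·59.29 − 54.76) = ½√(42.32 + 118.58 − 54.76) = ½√106.14
√106.14 ≈ 10.3024, so m_a ≈ 5.15121

m_a = 5.151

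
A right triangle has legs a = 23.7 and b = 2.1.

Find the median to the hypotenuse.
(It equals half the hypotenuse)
Hypotenuse c = √(a² + b²) = √(561.69 + 4.41) = √566.1 ≈ 23.7929
Median to hypotenuse = c/2 ≈ 23.7929/2 ≈ 11.8964

Median = 11.9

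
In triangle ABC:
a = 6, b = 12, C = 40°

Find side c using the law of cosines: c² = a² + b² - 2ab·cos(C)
c² = 6² + 12² − 2·6·12·cos(40°)
cos(40°) ≈ 0.766044
c² ≈ 36 + 144 − 144·(0.766044) ≈ 180 − 110.31 ≈ 69.6896
c ≈ √69.6896 ≈ 8.34803

c = 8.348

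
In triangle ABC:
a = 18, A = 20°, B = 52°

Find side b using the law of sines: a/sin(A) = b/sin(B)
a/sin(A) = b/sin(B)  ⇒  b = a·sin(B)/sin(A) = 18·sin(52°)/sin(20°)
sin(52°) ≈ 0.788011, sin(20°) ≈ 0.34202
b ≈ 18·0.788011/0.34202 ≈ 14.1842/0.34202 ≈ 41.4718

b = 41.47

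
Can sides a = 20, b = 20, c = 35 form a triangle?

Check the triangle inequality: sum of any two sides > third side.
a + b vs c: 20 + 20 = 40 > 35  ✓
a + c vs b: 20 + 35 = 55 > 20  ✓
b + c vs a: 20 + 35 = 55 > 20  ✓

Yes, triangle inequality satisfied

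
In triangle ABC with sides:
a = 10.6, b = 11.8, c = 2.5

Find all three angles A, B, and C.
Law of cosines for each angle (a² = 112.36, b² = 139.24, c² = 6.25):
cos(A) = (b² + c² − a²)/(2bc) = (139.24 + 6.25 − 112.36)/(2·11.8·2.5) = 33.13/59 ≈ 0.561525  ⇒  A ≈ 55.8386°
cos(B) = (a² + c² − b²)/(2ac) = (112.36 + 6.25 − 139.24)/(2·10.6·2.5) = -20.63/53 ≈ -0.389245  ⇒  B ≈ 112.908°
cos(C) = (a² + b² − c²)/(2ab) = (112.36 + 139.24 − 6.25)/(2·10.6·11.8) = 245.35/250.16 ≈ 0.980772  ⇒  C ≈ 11.2538°
Check: A + B + C ≈ 180°

A = 55.84°, B = 112.9°, C = 11.25°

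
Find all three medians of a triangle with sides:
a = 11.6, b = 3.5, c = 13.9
Median formula: m_a = ½√(2b² + 2c² − a²) (and cyclically). a² = 134.56, b² = 12.25, c² = 193.21.
m_a = ½√(2·12.25 + 2·193.21 − 134.56) = ½√276.36 ≈ ½·16.6241 ≈ 8.31204
m_b = ½√(2·134.56 + 2·193.21 − 12.25) = ½√643.29 ≈ ½·25.3632 ≈ 12.6816
m_c = ½√(2·134.56 + 2·12.25 − 193.21) = ½√100.41 ≈ ½·10.0205 ≈ 5.01024

m_a = 8.312, m_b = 12.68, m_c = 5.01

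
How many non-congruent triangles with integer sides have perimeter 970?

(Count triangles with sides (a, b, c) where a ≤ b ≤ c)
Let a ≤ b ≤ c with a + b + c = 970. The only binding inequality is a + b > c, i.e. 970 − c > c, so c < 970/2; and c ≥ 970/3 since c is the largest side.
So 324 ≤ c ≤ 484. For each c, b runs from ⌈(970 − c)/2⌉ up to c (then a = 970 − b − c satisfies 1 ≤ a ≤ b automatically), giving c − ⌈(970 − c)/2⌉ + 1 choices.
Summing over c: 2 + 3 + 5 + 6 + … + 240 + 242  (161 terms, c = 324, …, 484) = 19602
Check (closed form: nearest integer to p²/48 for even p, (p+3)²/48 for odd p): 970²/48 = 940900/48 ≈ 19602.08 → 19602

19602 triangles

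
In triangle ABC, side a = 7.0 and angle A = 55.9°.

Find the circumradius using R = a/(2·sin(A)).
R = a/(2·sin(A)) = 7.0/(2·sin(55.9°))
sin(55.9°) ≈ 0.82806
R ≈ 7.0/(2·0.82806) = 7.0/1.65612 ≈ 4.22675

R = 4.227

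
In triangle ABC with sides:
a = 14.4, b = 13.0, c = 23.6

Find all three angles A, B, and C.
Law of cosines for each angle (a² = 207.36, b² = 169, c² = 556.96):
cos(A) = (b² + c² − a²)/(2bc) = (169 + 556.96 − 207.36)/(2·13.0·23.6) = 518.6/613.6 ≈ 0.845176  ⇒  A ≈ 32.3092°
cos(B) = (a² + c² − b²)/(2ac) = (207.36 + 556.96 − 169)/(2·14.4·23.6) = 595.32/679.68 ≈ 0.875883  ⇒  B ≈ 28.8504°
cos(C) = (a² + b² − c²)/(2ab) = (207.36 + 169 − 556.96)/(2·14.4·13.0) = -180.6/374.4 ≈ -0.482372  ⇒  C ≈ 118.84°
Check: A + B + C ≈ 180°

A = 32.31°, B = 28.85°, C = 118.8°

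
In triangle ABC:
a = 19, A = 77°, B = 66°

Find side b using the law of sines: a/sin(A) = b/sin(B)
a/sin(A) = b/sin(B)  ⇒  b = a·sin(B)/sin(A) = 19·sin(66°)/sin(77°)
sin(66°) ≈ 0.913545, sin(77°) ≈ 0.97437
b ≈ 19·0.913545/0.97437 ≈ 17.3574/0.97437 ≈ 17.8139

b = 17.81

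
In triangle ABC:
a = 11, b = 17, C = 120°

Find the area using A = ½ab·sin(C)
A = ½·a·b·sin(C) = ½·11·17·sin(120°)
sin(120°) ≈ 0.866025
A ≈ ½·187·0.866025 = 93.5·0.866025 ≈ 80.9734

Area = 80.97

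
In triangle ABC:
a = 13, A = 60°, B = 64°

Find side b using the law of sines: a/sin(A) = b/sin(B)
a/sin(A) = b/sin(B)  ⇒  b = a·sin(B)/sin(A) = 13·sin(64°)/sin(60°)
sin(64°) ≈ 0.898794, sin(60°) ≈ 0.866025
b ≈ 13·0.898794/0.866025 ≈ 11.6843/0.866025 ≈ 13.4919

b = 13.49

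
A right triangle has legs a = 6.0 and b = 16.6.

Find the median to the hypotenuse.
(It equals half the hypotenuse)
Hypotenuse c = √(a² + b²) = √(36 + 275.56) = √311.56 ≈ 17.6511
Median to hypotenuse = c/2 ≈ 17.6511/2 ≈ 8.82553

Median = 8.826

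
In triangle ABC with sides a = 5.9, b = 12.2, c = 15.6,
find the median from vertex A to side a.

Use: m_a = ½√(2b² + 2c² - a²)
m_a = ½√(2·12.2² + 2·15.6² − 5.9²) = ½√(2·148.84 + 2·243.36 − 34.81) = ½√(297.68 + 486.72 − 34.81) = ½√749.59
√749.59 ≈ 27.3786, so m_a ≈ 13.6893

m_a = 13.69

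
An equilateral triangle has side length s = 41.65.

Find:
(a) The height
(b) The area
(a) The height splits the triangle into two 30-60-90 halves: h = s·√3/2 = 41.65·1.73205/2 ≈ 72.1399/2 ≈ 36.07
(b) Area = (√3/4)·s² = (√3/4)·41.65² = (√3/4)·1734.7225 ≈ 0.433013·1734.7225 ≈ 751.157

Height = 36.07, Area = 751.2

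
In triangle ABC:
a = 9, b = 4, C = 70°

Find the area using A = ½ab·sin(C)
A = ½·a·b·sin(C) = ½·9·4·sin(70°)
sin(70°) ≈ 0.939693
A ≈ ½·36·0.939693 = 18·0.939693 ≈ 16.9145

Area = 16.91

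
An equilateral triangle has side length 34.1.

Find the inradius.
r = Area/s with s the semi-perimeter.
Area = (√3/4)·34.1² = (√3/4)·1162.81 ≈ 0.433013·1162.81 ≈ 503.511
s = 3·34.1/2 = 51.15
r ≈ 503.511/51.15 ≈ 9.84382
(Equivalently r = side/(2√3) = 34.1/3.4641 ≈ 9.84382.)

r = 9.844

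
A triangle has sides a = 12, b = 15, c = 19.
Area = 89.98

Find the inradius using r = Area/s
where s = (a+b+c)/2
s = (12 + 15 + 19)/2 = 46/2 = 23
r = Area/s = 89.98/23 ≈ 3.91217

r = 3.912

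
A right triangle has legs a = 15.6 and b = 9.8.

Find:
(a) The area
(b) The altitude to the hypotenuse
(a) The legs are perpendicular, so Area = ½·a·b = ½·15.6·9.8 = ½·152.88 = 76.44
(b) Hypotenuse c = √(a² + b²) = √(243.36 + 96.04) = √339.4 ≈ 18.4228
    Area = ½·c·h_c  ⇒  h_c = 2·Area/c = 152.88/18.4228 ≈ 8.29841

Area = 76.44, h_c = 8.298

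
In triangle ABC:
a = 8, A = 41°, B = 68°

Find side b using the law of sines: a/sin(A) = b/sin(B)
a/sin(A) = b/sin(B)  ⇒  b = a·sin(B)/sin(A) = 8·sin(68°)/sin(41°)
sin(68°) ≈ 0.927184, sin(41°) ≈ 0.656059
b ≈ 8·0.927184/0.656059 ≈ 7.41747/0.656059 ≈ 11.3061

b = 11.31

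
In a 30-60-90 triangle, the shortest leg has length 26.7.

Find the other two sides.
In a 30-60-90 triangle the sides are in ratio 1 : √3 : 2 (short leg : long leg : hypotenuse).
Long leg = 26.7·√3 ≈ 26.7·1.73205 ≈ 46.2458
Hypotenuse = 2·26.7 = 53.4

Long leg = 26.7√3 = 46.25, Hypotenuse = 53.4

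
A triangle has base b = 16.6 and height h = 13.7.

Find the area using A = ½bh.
A = ½·b·h = ½·16.6·13.7 = ½·227.42 = 113.71

Area = 113.71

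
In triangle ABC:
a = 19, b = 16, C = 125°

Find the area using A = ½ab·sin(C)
A = ½·a·b·sin(C) = ½·19·16·sin(125°)
sin(125°) ≈ 0.819152
A ≈ ½·304·0.819152 = 152·0.819152 ≈ 124.511

Area = 124.5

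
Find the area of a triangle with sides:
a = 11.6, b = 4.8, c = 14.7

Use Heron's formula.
s = (11.6 + 4.8 + 14.7)/2 = 31.1/2 = 15.55
s − a = 3.95, s − b = 10.75, s − c = 0.85
s(s−a)(s−b)(s−c) = 15.55·3.95·10.75·0.85 ≈ 561.248
Area = √561.248 ≈ 23.6907

Area = 23.69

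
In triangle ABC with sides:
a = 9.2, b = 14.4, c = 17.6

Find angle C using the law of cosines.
c² = a² + b² − 2ab·cos(C)  ⇒  cos(C) = (a² + b² − c²)/(2ab)
cos(C) = (9.2² + 14.4² − 17.6²)/(2·9.2·14.4) = (84.64 + 207.36 − 309.76)/264.96 = -17.76/264.96 ≈ -0.067029
C = arccos(-0.067029) ≈ 93.8434°

C = 93.84°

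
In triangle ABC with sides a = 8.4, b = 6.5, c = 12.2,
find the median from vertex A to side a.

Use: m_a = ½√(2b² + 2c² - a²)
m_a = ½√(2·6.5² + 2·12.2² − 8.4²) = ½√(2·42.25 + 2·148.84 − 70.56) = ½√(84.5 + 297.68 − 70.56) = ½√311.62
√311.62 ≈ 17.6528, so m_a ≈ 8.82638

m_a = 8.826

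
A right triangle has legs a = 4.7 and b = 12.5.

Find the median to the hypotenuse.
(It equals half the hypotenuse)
Hypotenuse c = √(a² + b²) = √(22.09 + 156.25) = √178.34 ≈ 13.3544
Median to hypotenuse = c/2 ≈ 13.3544/2 ≈ 6.6772

Median = 6.677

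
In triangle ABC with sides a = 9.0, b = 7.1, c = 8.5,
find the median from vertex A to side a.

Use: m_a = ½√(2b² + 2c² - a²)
m_a = ½√(2·7.1² + 2·8.5² − 9.0²) = ½√(2·50.41 + 2·72.25 − 81) = ½√(100.82 + 144.5 − 81) = ½√164.32
√164.32 ≈ 12.8187, so m_a ≈ 6.40937

m_a = 6.409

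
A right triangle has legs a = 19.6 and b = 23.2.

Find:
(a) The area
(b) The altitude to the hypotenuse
(a) The legs are perpendicular, so Area = ½·a·b = ½·19.6·23.2 = ½·454.72 = 227.36
(b) Hypotenuse c = √(a² + b²) = √(384.16 + 538.24) = √922.4 ≈ 30.371
    Area = ½·c·h_c  ⇒  h_c = 2·Area/c = 454.72/30.371 ≈ 14.9722

Area = 227.36, h_c = 14.97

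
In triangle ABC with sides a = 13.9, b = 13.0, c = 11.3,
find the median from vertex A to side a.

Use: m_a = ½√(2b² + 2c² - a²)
m_a = ½√(2·13.0² + 2·11.3² − 13.9²) = ½√(2·169 + 2·127.69 − 193.21) = ½√(338 + 255.38 − 193.21) = ½√400.17
√400.17 ≈ 20.0042, so m_a ≈ 10.0021

m_a = 10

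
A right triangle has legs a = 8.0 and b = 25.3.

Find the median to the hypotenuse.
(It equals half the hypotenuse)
Hypotenuse c = √(a² + b²) = √(64 + 640.09) = √704.09 ≈ 26.5347
Median to hypotenuse = c/2 ≈ 26.5347/2 ≈ 13.2673

Median = 13.27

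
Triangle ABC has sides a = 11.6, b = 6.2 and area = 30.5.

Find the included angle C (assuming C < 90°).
Area = ½·a·b·sin(C)  ⇒  sin(C) = 2·Area/(a·b) = 2·30.5/(11.6·6.2) = 61/71.92 ≈ 0.848165
C = arcsin(0.848165) ≈ 58.0126° (taking the acute solution since C < 90°)

C = 58.01°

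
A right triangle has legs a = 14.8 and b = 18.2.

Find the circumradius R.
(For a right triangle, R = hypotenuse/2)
Hypotenuse c = √(a² + b²) = √(219.04 + 331.24) = √550.28 ≈ 23.458
R = c/2 ≈ 23.458/2 ≈ 11.729

R = 11.73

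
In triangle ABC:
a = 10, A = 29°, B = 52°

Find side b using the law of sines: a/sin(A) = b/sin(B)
a/sin(A) = b/sin(B)  ⇒  b = a·sin(B)/sin(A) = 10·sin(52°)/sin(29°)
sin(52°) ≈ 0.788011, sin(29°) ≈ 0.48481
b ≈ 10·0.788011/0.48481 ≈ 7.88011/0.48481 ≈ 16.254

b = 16.25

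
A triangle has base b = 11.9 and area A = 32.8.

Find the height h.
A = ½·b·h  ⇒  h = 2A/b = 2·32.8/11.9 = 65.6/11.9 ≈ 5.51261

h = 5.513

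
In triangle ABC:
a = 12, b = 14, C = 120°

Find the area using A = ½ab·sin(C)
A = ½·a·b·sin(C) = ½·12·14·sin(120°)
sin(120°) ≈ 0.866025
A ≈ ½·168·0.866025 = 84·0.866025 ≈ 72.7461

Area = 72.75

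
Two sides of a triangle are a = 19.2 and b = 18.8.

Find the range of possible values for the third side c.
Triangle inequality: |a − b| < c < a + b
|a − b| = |19.2 − 18.8| = 0.4
a + b = 19.2 + 18.8 = 38

0.4 < c < 38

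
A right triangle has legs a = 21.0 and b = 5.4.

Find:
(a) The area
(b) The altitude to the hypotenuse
(a) The legs are perpendicular, so Area = ½·a·b = ½·21.0·5.4 = ½·113.4 = 56.7
(b) Hypotenuse c = √(a² + b²) = √(441 + 29.16) = √470.16 ≈ 21.6832
    Area = ½·c·h_c  ⇒  h_c = 2·Area/c = 113.4/21.6832 ≈ 5.22986

Area = 56.7, h_c = 5.23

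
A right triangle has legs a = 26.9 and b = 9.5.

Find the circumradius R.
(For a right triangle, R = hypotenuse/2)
Hypotenuse c = √(a² + b²) = √(723.61 + 90.25) = √813.86 ≈ 28.5282
R = c/2 ≈ 28.5282/2 ≈ 14.2641

R = 14.26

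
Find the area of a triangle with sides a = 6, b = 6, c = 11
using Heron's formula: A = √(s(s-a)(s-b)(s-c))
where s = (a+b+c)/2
s = (6 + 6 + 11)/2 = 23/2 = 11.5
s − a = 5.5, s − b = 5.5, s − c = 0.5
s(s−a)(s−b)(s−c) = 11.5·5.5·5.5·0.5 = 173.9375
Area = √173.9375 ≈ 13.1885

s = 11.5, Area = 13.19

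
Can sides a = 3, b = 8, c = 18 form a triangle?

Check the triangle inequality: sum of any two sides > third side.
a + b vs c: 3 + 8 = 11 ≤ 18  ✗
a + c vs b: 3 + 18 = 21 > 8  ✓
b + c vs a: 8 + 18 = 26 > 3  ✓

No: 3 + 8 = 11 is not > 18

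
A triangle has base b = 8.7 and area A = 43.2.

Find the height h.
A = ½·b·h  ⇒  h = 2A/b = 2·43.2/8.7 = 86.4/8.7 ≈ 9.93103

h = 9.931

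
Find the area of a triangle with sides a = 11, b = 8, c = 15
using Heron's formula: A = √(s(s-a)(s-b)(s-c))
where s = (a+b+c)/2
s = (11 + 8 + 15)/2 = 34/2 = 17
s − a = 6, s − b = 9, s − c = 2
s(s−a)(s−b)(s−c) = 17·6·9·2 = 1836
Area = √1836 ≈ 42.8486

s = 17.0, Area = 42.85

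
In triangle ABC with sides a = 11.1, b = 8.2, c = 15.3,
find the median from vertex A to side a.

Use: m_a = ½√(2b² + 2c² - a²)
m_a = ½√(2·8.2² + 2·15.3² − 11.1²) = ½√(2·67.24 + 2·234.09 − 123.21) = ½√(134.48 + 468.18 − 123.21) = ½√479.45
√479.45 ≈ 21.8963, so m_a ≈ 10.9482

m_a = 10.95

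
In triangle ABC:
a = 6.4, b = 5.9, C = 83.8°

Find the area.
Two sides and the included angle (SAS): A = ½·a·b·sin(C) = ½·6.4·5.9·sin(83.8°)
sin(83.8°) ≈ 0.994151
A ≈ ½·37.76·0.994151 = 18.88·0.994151 ≈ 18.7696

Area = 18.77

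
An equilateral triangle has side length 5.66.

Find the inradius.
r = Area/s with s the semi-perimeter.
Area = (√3/4)·5.66² = (√3/4)·32.0356 ≈ 0.433013·32.0356 ≈ 13.8718
s = 3·5.66/2 = 8.49
r ≈ 13.8718/8.49 ≈ 1.6339
(Equivalently r = side/(2√3) = 5.66/3.4641 ≈ 1.6339.)

r = 1.634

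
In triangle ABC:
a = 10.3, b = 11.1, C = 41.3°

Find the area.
Two sides and the included angle (SAS): A = ½·a·b·sin(C) = ½·10.3·11.1·sin(41.3°)
sin(41.3°) ≈ 0.660002
A ≈ ½·114.33·0.660002 = 57.165·0.660002 ≈ 37.729

Area = 37.73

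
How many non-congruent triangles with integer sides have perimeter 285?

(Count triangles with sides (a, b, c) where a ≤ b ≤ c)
Let a ≤ b ≤ c with a + b + c = 285. The only binding inequality is a + b > c, i.e. 285 − c > c, so c < 285/2; and c ≥ 285/3 since c is the largest side.
So 95 ≤ c ≤ 142. For each c, b runs from ⌈(285 − c)/2⌉ up to c (then a = 285 − b − c satisfies 1 ≤ a ≤ b automatically), giving c − ⌈(285 − c)/2⌉ + 1 choices.
Summing over c: 1 + 2 + 4 + 5 + … + 70 + 71  (48 terms, c = 95, …, 142) = 1728
Check (closed form: nearest integer to p²/48 for even p, (p+3)²/48 for odd p): (285+3)²/48 = 288²/48 = 82944/48 ≈ 1728.00 → 1728

1728 triangles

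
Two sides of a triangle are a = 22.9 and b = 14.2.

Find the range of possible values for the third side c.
Triangle inequality: |a − b| < c < a + b
|a − b| = |22.9 − 14.2| = 8.7
a + b = 22.9 + 14.2 = 37.1

8.7 < c < 37.1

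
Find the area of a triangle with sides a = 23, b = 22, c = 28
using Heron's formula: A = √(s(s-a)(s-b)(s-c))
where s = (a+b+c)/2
s = (23 + 22 + 28)/2 = 73/2 = 36.5
s − a = 13.5, s − b = 14.5, s − c = 8.5
s(s−a)(s−b)(s−c) = 36.5·13.5·14.5·8.5 = 60731.4375
Area = √60731.4375 ≈ 246.437

s = 36.5, Area = 246.4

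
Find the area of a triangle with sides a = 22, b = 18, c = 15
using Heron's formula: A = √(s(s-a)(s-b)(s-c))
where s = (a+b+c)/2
s = (22 + 18 + 15)/2 = 55/2 = 27.5
s − a = 5.5, s − b = 9.5, s − c = 12.5
s(s−a)(s−b)(s−c) = 27.5·5.5·9.5·12.5 = 17960.9375
Area = √17960.9375 ≈ 134.018

s = 27.5, Area = 134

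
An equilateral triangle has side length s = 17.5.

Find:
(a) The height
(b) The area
(a) The height splits the triangle into two 30-60-90 halves: h = s·√3/2 = 17.5·1.73205/2 ≈ 30.3109/2 ≈ 15.1554
(b) Area = (√3/4)·s² = (√3/4)·17.5² = (√3/4)·306.25 ≈ 0.433013·306.25 ≈ 132.61

Height = 15.16, Area = 132.6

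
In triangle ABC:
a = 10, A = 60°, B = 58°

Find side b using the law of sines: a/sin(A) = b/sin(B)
a/sin(A) = b/sin(B)  ⇒  b = a·sin(B)/sin(A) = 10·sin(58°)/sin(60°)
sin(58°) ≈ 0.848048, sin(60°) ≈ 0.866025
b ≈ 10·0.848048/0.866025 ≈ 8.48048/0.866025 ≈ 9.79242

b = 9.792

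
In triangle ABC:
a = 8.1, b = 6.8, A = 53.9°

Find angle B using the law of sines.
a/sin(A) = b/sin(B)  ⇒  sin(B) = b·sin(A)/a = 6.8·sin(53.9°)/8.1
sin(53.9°) ≈ 0.80799
sin(B) ≈ 6.8·0.80799/8.1 ≈ 5.49433/8.1 ≈ 0.678312
B = arcsin(0.678312) ≈ 42.7119°
(Since b ≤ a we need B ≤ A, so the obtuse alternative 180° − 42.7119° ≈ 137.288° is rejected.)

B = 42.71°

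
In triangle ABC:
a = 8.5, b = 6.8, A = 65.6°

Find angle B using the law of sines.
a/sin(A) = b/sin(B)  ⇒  sin(B) = b·sin(A)/a = 6.8·sin(65.6°)/8.5
sin(65.6°) ≈ 0.910684
sin(B) ≈ 6.8·0.910684/8.5 ≈ 6.19265/8.5 ≈ 0.728547
B = arcsin(0.728547) ≈ 46.7647°
(Since b ≤ a we need B ≤ A, so the obtuse alternative 180° − 46.7647° ≈ 133.235° is rejected.)

B = 46.76°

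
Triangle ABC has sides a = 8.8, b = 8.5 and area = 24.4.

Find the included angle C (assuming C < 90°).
Area = ½·a·b·sin(C)  ⇒  sin(C) = 2·Area/(a·b) = 2·24.4/(8.8·8.5) = 48.8/74.8 ≈ 0.652406
C = arcsin(0.652406) ≈ 40.7233° (taking the acute solution since C < 90°)

C = 40.72°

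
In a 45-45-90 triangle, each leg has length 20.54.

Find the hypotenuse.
In a 45-45-90 triangle the sides are in ratio 1 : 1 : √2, so hypotenuse = leg·√2.
Hypotenuse = 20.54·√2 ≈ 20.54·1.41421 ≈ 29.0479

Hypotenuse = 20.54√2 = 29.05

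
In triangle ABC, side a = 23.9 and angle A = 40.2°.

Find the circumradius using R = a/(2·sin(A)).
R = a/(2·sin(A)) = 23.9/(2·sin(40.2°))
sin(40.2°) ≈ 0.645458
R ≈ 23.9/(2·0.645458) = 23.9/1.29092 ≈ 18.514

R = 18.51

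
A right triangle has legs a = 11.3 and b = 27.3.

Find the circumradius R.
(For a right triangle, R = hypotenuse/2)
Hypotenuse c = √(a² + b²) = √(127.69 + 745.29) = √872.98 ≈ 29.5462
R = c/2 ≈ 29.5462/2 ≈ 14.7731

R = 14.77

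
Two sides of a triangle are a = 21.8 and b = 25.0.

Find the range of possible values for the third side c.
Triangle inequality: |a − b| < c < a + b
|a − b| = |21.8 − 25.0| = 3.2
a + b = 21.8 + 25.0 = 46.8

3.2 < c < 46.8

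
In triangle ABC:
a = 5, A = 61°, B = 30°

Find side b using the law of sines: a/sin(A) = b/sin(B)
a/sin(A) = b/sin(B)  ⇒  b = a·sin(B)/sin(A) = 5·sin(30°)/sin(61°)
sin(30°) ≈ 0.5, sin(61°) ≈ 0.87462
b ≈ 5·0.5/0.87462 ≈ 2.5/0.87462 ≈ 2.85839

b = 2.858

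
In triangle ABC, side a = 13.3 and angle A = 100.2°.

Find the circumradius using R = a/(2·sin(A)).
R = a/(2·sin(A)) = 13.3/(2·sin(100.2°))
sin(100.2°) ≈ 0.984196
R ≈ 13.3/(2·0.984196) = 13.3/1.96839 ≈ 6.75679

R = 6.757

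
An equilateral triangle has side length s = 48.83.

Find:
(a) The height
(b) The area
(a) The height splits the triangle into two 30-60-90 halves: h = s·√3/2 = 48.83·1.73205/2 ≈ 84.576/2 ≈ 42.288
(b) Area = (√3/4)·s² = (√3/4)·48.83² = (√3/4)·2384.3689 ≈ 0.433013·2384.3689 ≈ 1032.46

Height = 42.29, Area = 1032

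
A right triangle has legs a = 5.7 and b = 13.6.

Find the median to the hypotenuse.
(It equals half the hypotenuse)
Hypotenuse c = √(a² + b²) = √(32.49 + 184.96) = √217.45 ≈ 14.7462
Median to hypotenuse = c/2 ≈ 14.7462/2 ≈ 7.37309

Median = 7.373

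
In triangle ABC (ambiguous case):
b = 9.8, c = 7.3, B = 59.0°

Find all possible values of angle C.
b/sin(B) = c/sin(C)  ⇒  sin(C) = c·sin(B)/b = 7.3·sin(59.0°)/9.8
sin(59.0°) ≈ 0.857167
sin(C) ≈ 7.3·0.857167/9.8 ≈ 6.25732/9.8 ≈ 0.638502
Candidate 1: C₁ = arcsin(0.638502) ≈ 39.6802°  →  A = 180° − 59.0° − 39.6802° ≈ 81.3198° > 0, valid
Candidate 2: C₂ = 180° − C₁ ≈ 140.32°  →  A = 180° − 59.0° − 140.32° ≈ -19.3198° ≤ 0, not a valid triangle

C = 39.68° (one solution)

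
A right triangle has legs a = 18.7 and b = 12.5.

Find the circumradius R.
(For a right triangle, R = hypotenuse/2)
Hypotenuse c = √(a² + b²) = √(349.69 + 156.25) = √505.94 ≈ 22.4931
R = c/2 ≈ 22.4931/2 ≈ 11.2466

R = 11.25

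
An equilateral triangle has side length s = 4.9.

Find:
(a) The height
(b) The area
(a) The height splits the triangle into two 30-60-90 halves: h = s·√3/2 = 4.9·1.73205/2 ≈ 8.48705/2 ≈ 4.24352
(b) Area = (√3/4)·s² = (√3/4)·4.9² = (√3/4)·24.01 ≈ 0.433013·24.01 ≈ 10.3966

Height = 4.244, Area = 10.4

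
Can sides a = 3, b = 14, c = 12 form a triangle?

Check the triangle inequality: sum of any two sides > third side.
a + b vs c: 3 + 14 = 17 > 12  ✓
a + c vs b: 3 + 12 = 15 > 14  ✓
b + c vs a: 14 + 12 = 26 > 3  ✓

Yes, triangle inequality satisfied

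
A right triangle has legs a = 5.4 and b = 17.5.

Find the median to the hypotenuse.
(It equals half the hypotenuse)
Hypotenuse c = √(a² + b²) = √(29.16 + 306.25) = √335.41 ≈ 18.3142
Median to hypotenuse = c/2 ≈ 18.3142/2 ≈ 9.1571

Median = 9.157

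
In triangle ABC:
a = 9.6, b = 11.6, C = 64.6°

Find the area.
Two sides and the included angle (SAS): A = ½·a·b·sin(C) = ½·9.6·11.6·sin(64.6°)
sin(64.6°) ≈ 0.903335
A ≈ ½·111.36·0.903335 = 55.68·0.903335 ≈ 50.2977

Area = 50.3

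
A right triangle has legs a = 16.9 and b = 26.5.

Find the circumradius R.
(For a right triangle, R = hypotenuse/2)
Hypotenuse c = √(a² + b²) = √(285.61 + 702.25) = √987.86 ≈ 31.4302
R = c/2 ≈ 31.4302/2 ≈ 15.7151

R = 15.72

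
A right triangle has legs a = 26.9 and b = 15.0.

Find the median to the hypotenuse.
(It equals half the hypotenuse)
Hypotenuse c = √(a² + b²) = √(723.61 + 225) = √948.61 ≈ 30.7995
Median to hypotenuse = c/2 ≈ 30.7995/2 ≈ 15.3998

Median = 15.4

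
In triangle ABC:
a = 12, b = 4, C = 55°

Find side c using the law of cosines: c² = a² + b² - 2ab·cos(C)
c² = 12² + 4² − 2·12·4·cos(55°)
cos(55°) ≈ 0.573576
c² ≈ 144 + 16 − 96·(0.573576) ≈ 160 − 55.0633 ≈ 104.937
c ≈ √104.937 ≈ 10.2439

c = 10.24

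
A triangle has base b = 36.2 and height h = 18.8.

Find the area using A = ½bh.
A = ½·b·h = ½·36.2·18.8 = ½·680.56 = 340.28

Area = 340.28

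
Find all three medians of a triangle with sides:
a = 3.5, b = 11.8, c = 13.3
Median formula: m_a = ½√(2b² + 2c² − a²) (and cyclically). a² = 12.25, b² = 139.24, c² = 176.89.
m_a = ½√(2·139.24 + 2·176.89 − 12.25) = ½√620.01 ≈ ½·24.9 ≈ 12.45
m_b = ½√(2·12.25 + 2·176.89 − 139.24) = ½√239.04 ≈ ½·15.4609 ≈ 7.73046
m_c = ½√(2·12.25 + 2·139.24 − 176.89) = ½√126.09 ≈ ½·11.229 ≈ 5.61449

m_a = 12.45, m_b = 7.73, m_c = 5.614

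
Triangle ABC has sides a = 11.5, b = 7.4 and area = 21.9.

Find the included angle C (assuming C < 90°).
Area = ½·a·b·sin(C)  ⇒  sin(C) = 2·Area/(a·b) = 2·21.9/(11.5·7.4) = 43.8/85.1 ≈ 0.514689
C = arcsin(0.514689) ≈ 30.9766° (taking the acute solution since C < 90°)

C = 30.98°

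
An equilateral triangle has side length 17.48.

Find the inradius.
r = Area/s with s the semi-perimeter.
Area = (√3/4)·17.48² = (√3/4)·305.5504 ≈ 0.433013·305.5504 ≈ 132.307
s = 3·17.48/2 = 26.22
r ≈ 132.307/26.22 ≈ 5.04604
(Equivalently r = side/(2√3) = 17.48/3.4641 ≈ 5.04604.)

r = 5.046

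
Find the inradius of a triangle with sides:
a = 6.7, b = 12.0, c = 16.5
r = Area/s where s is the semi-perimeter.
s = (6.7 + 12.0 + 16.5)/2 = 35.2/2 = 17.6
Area = √(s(s−a)(s−b)(s−c)) = √(17.6·10.9·5.6·1.1) ≈ √1181.73 ≈ 34.3764
r ≈ 34.3764/17.6 ≈ 1.9532

r = 1.953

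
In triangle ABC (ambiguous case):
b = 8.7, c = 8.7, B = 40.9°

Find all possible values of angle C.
b/sin(B) = c/sin(C)  ⇒  sin(C) = c·sin(B)/b = 8.7·sin(40.9°)/8.7
sin(40.9°) ≈ 0.654741
sin(C) ≈ 8.7·0.654741/8.7 ≈ 5.69625/8.7 ≈ 0.654741
Candidate 1: C₁ = arcsin(0.654741) ≈ 40.9°  →  A = 180° − 40.9° − 40.9° ≈ 98.2° > 0, valid
Candidate 2: C₂ = 180° − C₁ ≈ 139.1°  →  A = 180° − 40.9° − 139.1° ≈ 0° ≤ 0, not a valid triangle

C = 40.9° (one solution)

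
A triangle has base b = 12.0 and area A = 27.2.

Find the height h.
A = ½·b·h  ⇒  h = 2A/b = 2·27.2/12.0 = 54.4/12.0 ≈ 4.53333

h = 4.533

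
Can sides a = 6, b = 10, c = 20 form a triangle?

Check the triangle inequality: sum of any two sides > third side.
a + b vs c: 6 + 10 = 16 ≤ 20  ✗
a + c vs b: 6 + 20 = 26 > 10  ✓
b + c vs a: 10 + 20 = 30 > 6  ✓

No: 6 + 10 = 16 is not > 20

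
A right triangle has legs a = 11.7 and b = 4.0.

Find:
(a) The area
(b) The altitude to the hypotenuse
(a) The legs are perpendicular, so Area = ½·a·b = ½·11.7·4.0 = ½·46.8 = 23.4
(b) Hypotenuse c = √(a² + b²) = √(136.89 + 16) = √152.89 ≈ 12.3649
    Area = ½·c·h_c  ⇒  h_c = 2·Area/c = 46.8/12.3649 ≈ 3.78492

Area = 23.4, h_c = 3.785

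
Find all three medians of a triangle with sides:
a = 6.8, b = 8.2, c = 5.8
Median formula: m_a = ½√(2b² + 2c² − a²) (and cyclically). a² = 46.24, b² = 67.24, c² = 33.64.
m_a = ½√(2·67.24 + 2·33.64 − 46.24) = ½√155.52 ≈ ½·12.4708 ≈ 6.23538
m_b = ½√(2·46.24 + 2·33.64 − 67.24) = ½√92.52 ≈ ½·9.61873 ≈ 4.80937
m_c = ½√(2·46.24 + 2·67.24 − 33.64) = ½√193.32 ≈ ½·13.904 ≈ 6.95198

m_a = 6.235, m_b = 4.809, m_c = 6.952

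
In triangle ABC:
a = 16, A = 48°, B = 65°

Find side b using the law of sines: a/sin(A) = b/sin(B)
a/sin(A) = b/sin(B)  ⇒  b = a·sin(B)/sin(A) = 16·sin(65°)/sin(48°)
sin(65°) ≈ 0.906308, sin(48°) ≈ 0.743145
b ≈ 16·0.906308/0.743145 ≈ 14.5009/0.743145 ≈ 19.5129

b = 19.51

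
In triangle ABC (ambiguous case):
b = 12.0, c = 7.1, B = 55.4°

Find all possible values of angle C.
b/sin(B) = c/sin(C)  ⇒  sin(C) = c·sin(B)/b = 7.1·sin(55.4°)/12.0
sin(55.4°) ≈ 0.823136
sin(C) ≈ 7.1·0.823136/12.0 ≈ 5.84427/12.0 ≈ 0.487022
Candidate 1: C₁ = arcsin(0.487022) ≈ 29.1451°  →  A = 180° − 55.4° − 29.1451° ≈ 95.4549° > 0, valid
Candidate 2: C₂ = 180° − C₁ ≈ 150.855°  →  A = 180° − 55.4° − 150.855° ≈ -26.2549° ≤ 0, not a valid triangle

C = 29.15° (one solution)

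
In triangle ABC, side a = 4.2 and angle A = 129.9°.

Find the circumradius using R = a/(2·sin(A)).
R = a/(2·sin(A)) = 4.2/(2·sin(129.9°))
sin(129.9°) ≈ 0.767165
R ≈ 4.2/(2·0.767165) = 4.2/1.53433 ≈ 2.73735

R = 2.737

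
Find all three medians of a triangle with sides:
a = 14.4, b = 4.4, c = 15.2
Median formula: m_a = ½√(2b² + 2c² − a²) (and cyclically). a² = 207.36, b² = 19.36, c² = 231.04.
m_a = ½√(2·19.36 + 2·231.04 − 207.36) = ½√293.44 ≈ ½·17.1301 ≈ 8.56505
m_b = ½√(2·207.36 + 2·231.04 − 19.36) = ½√857.44 ≈ ½·29.2821 ≈ 14.641
m_c = ½√(2·207.36 + 2·19.36 − 231.04) = ½√222.4 ≈ ½·14.9131 ≈ 7.45654

m_a = 8.565, m_b = 14.64, m_c = 7.457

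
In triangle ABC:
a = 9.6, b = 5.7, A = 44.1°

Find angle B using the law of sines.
a/sin(A) = b/sin(B)  ⇒  sin(B) = b·sin(A)/a = 5.7·sin(44.1°)/9.6
sin(44.1°) ≈ 0.695913
sin(B) ≈ 5.7·0.695913/9.6 ≈ 3.9667/9.6 ≈ 0.413198
B = arcsin(0.413198) ≈ 24.4059°
(Since b ≤ a we need B ≤ A, so the obtuse alternative 180° − 24.4059° ≈ 155.594° is rejected.)

B = 24.41°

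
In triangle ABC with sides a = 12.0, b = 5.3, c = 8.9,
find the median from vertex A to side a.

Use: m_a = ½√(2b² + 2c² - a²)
m_a = ½√(2·5.3² + 2·8.9² − 12.0²) = ½√(2·28.09 + 2·79.21 − 144) = ½√(56.18 + 158.42 − 144) = ½√70.6
√70.6 ≈ 8.40238, so m_a ≈ 4.20119

m_a = 4.201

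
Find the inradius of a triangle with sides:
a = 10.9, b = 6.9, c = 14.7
r = Area/s where s is the semi-perimeter.
s = (10.9 + 6.9 + 14.7)/2 = 32.5/2 = 16.25
Area = √(s(s−a)(s−b)(s−c)) = √(16.25·5.35·9.35·1.55) ≈ √1259.94 ≈ 35.4957
r ≈ 35.4957/16.25 ≈ 2.18435

r = 2.184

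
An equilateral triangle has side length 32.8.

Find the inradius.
r = Area/s with s the semi-perimeter.
Area = (√3/4)·32.8² = (√3/4)·1075.84 ≈ 0.433013·1075.84 ≈ 465.852
s = 3·32.8/2 = 49.2
r ≈ 465.852/49.2 ≈ 9.46854
(Equivalently r = side/(2√3) = 32.8/3.4641 ≈ 9.46854.)

r = 9.469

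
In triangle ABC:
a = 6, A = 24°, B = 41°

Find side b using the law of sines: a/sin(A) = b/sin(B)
a/sin(A) = b/sin(B)  ⇒  b = a·sin(B)/sin(A) = 6·sin(41°)/sin(24°)
sin(41°) ≈ 0.656059, sin(24°) ≈ 0.406737
b ≈ 6·0.656059/0.406737 ≈ 3.93635/0.406737 ≈ 9.67789

b = 9.678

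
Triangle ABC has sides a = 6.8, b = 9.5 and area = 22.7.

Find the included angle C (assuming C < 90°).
Area = ½·a·b·sin(C)  ⇒  sin(C) = 2·Area/(a·b) = 2·22.7/(6.8·9.5) = 45.4/64.6 ≈ 0.702786
C = arcsin(0.702786) ≈ 44.651° (taking the acute solution since C < 90°)

C = 44.65°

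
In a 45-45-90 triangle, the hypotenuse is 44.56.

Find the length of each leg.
In a 45-45-90 triangle hypotenuse = leg·√2, so leg = hypotenuse/√2.
Leg = 44.56/√2 ≈ 44.56/1.41421 ≈ 31.5087

Each leg = 31.51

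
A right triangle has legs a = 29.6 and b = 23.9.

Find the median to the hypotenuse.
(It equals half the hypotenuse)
Hypotenuse c = √(a² + b²) = √(876.16 + 571.21) = √1447.37 ≈ 38.0443
Median to hypotenuse = c/2 ≈ 38.0443/2 ≈ 19.0222

Median = 19.02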